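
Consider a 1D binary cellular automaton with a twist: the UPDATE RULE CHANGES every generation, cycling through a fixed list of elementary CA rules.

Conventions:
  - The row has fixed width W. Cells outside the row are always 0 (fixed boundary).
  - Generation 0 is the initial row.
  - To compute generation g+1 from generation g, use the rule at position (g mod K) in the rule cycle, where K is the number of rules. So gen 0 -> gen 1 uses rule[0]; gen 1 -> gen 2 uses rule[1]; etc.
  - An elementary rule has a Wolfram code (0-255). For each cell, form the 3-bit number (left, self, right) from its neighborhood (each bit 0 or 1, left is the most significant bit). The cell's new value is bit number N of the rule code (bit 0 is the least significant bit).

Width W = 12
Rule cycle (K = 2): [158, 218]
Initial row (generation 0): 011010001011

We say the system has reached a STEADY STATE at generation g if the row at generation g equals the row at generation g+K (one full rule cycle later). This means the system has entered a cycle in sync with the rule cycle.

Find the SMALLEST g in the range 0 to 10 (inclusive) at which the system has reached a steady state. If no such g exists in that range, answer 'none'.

Gen 0: 011010001011
Gen 1 (rule 158): 110011011010
Gen 2 (rule 218): 111111011001
Gen 3 (rule 158): 111110010111
Gen 4 (rule 218): 111111100111
Gen 5 (rule 158): 111111011110
Gen 6 (rule 218): 111111011111
Gen 7 (rule 158): 111110011110
Gen 8 (rule 218): 111111111111
Gen 9 (rule 158): 111111111110
Gen 10 (rule 218): 111111111111
Gen 11 (rule 158): 111111111110
Gen 12 (rule 218): 111111111111

Answer: 8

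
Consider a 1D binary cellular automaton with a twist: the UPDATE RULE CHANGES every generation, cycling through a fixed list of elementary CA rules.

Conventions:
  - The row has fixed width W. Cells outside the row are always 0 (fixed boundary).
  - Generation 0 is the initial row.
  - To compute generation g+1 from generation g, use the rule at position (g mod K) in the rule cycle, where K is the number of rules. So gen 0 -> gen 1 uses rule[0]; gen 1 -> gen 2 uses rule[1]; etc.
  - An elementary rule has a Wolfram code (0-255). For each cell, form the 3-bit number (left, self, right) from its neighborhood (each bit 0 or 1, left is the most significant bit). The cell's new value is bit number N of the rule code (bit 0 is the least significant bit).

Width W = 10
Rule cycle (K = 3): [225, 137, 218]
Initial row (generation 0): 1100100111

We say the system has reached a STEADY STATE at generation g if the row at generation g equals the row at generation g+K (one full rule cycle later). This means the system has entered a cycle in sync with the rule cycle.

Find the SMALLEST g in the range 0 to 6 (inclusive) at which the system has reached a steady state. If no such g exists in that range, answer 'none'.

Answer: 6

Derivation:
Gen 0: 1100100111
Gen 1 (rule 225): 0100000011
Gen 2 (rule 137): 0001111010
Gen 3 (rule 218): 0011111001
Gen 4 (rule 225): 1001111000
Gen 5 (rule 137): 0001110011
Gen 6 (rule 218): 0011111111
Gen 7 (rule 225): 1001111111
Gen 8 (rule 137): 0001111110
Gen 9 (rule 218): 0011111111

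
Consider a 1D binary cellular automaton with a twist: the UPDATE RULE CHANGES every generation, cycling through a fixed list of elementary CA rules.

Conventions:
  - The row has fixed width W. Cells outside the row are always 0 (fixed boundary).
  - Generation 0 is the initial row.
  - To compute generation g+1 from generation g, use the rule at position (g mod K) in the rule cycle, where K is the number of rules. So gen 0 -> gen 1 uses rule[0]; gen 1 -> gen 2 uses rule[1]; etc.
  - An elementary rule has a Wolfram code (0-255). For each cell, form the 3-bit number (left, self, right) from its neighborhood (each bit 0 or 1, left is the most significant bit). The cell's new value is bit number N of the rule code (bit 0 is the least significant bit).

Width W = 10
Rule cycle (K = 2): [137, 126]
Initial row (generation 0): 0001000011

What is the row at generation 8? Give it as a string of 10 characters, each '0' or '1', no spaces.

Gen 0: 0001000011
Gen 1 (rule 137): 1100011010
Gen 2 (rule 126): 1110111111
Gen 3 (rule 137): 1100111110
Gen 4 (rule 126): 1111100011
Gen 5 (rule 137): 1111001010
Gen 6 (rule 126): 1001111111
Gen 7 (rule 137): 0001111110
Gen 8 (rule 126): 0011000011

Answer: 0011000011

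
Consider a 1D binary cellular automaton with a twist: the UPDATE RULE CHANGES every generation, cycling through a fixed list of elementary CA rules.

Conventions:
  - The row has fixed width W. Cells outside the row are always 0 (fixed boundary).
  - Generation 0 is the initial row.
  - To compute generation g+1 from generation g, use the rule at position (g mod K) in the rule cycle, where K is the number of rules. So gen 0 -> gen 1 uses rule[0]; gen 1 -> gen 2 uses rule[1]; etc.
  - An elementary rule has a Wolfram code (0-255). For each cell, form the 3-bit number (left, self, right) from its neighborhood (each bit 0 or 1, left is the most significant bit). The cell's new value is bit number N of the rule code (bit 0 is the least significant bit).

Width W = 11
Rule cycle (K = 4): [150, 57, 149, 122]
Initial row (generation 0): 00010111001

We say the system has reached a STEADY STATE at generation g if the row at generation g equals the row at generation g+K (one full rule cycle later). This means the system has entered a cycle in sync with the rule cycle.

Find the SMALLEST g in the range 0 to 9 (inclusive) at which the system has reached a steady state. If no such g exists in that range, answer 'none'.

Gen 0: 00010111001
Gen 1 (rule 150): 00110010111
Gen 2 (rule 57): 10101001100
Gen 3 (rule 149): 10101100011
Gen 4 (rule 122): 01011110111
Gen 5 (rule 150): 11001100010
Gen 6 (rule 57): 10101011001
Gen 7 (rule 149): 10101000101
Gen 8 (rule 122): 01010101010
Gen 9 (rule 150): 11010101011
Gen 10 (rule 57): 10101010110
Gen 11 (rule 149): 10101010001
Gen 12 (rule 122): 01010101010
Gen 13 (rule 150): 11010101011

Answer: 8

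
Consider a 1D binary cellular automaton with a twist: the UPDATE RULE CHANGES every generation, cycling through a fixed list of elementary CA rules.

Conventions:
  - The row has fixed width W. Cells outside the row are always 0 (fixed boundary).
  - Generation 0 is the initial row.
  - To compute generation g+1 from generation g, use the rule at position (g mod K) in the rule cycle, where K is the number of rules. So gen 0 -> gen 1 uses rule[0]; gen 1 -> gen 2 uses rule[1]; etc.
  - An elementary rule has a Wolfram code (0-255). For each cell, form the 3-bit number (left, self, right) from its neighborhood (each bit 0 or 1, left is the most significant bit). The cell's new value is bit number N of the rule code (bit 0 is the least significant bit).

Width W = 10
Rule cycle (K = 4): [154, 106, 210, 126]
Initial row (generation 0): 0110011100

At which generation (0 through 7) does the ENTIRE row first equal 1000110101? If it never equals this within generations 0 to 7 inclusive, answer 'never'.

Answer: 7

Derivation:
Gen 0: 0110011100
Gen 1 (rule 154): 1101111010
Gen 2 (rule 106): 1111001100
Gen 3 (rule 210): 0111110110
Gen 4 (rule 126): 1100011111
Gen 5 (rule 154): 1010111110
Gen 6 (rule 106): 0101100010
Gen 7 (rule 210): 1000110101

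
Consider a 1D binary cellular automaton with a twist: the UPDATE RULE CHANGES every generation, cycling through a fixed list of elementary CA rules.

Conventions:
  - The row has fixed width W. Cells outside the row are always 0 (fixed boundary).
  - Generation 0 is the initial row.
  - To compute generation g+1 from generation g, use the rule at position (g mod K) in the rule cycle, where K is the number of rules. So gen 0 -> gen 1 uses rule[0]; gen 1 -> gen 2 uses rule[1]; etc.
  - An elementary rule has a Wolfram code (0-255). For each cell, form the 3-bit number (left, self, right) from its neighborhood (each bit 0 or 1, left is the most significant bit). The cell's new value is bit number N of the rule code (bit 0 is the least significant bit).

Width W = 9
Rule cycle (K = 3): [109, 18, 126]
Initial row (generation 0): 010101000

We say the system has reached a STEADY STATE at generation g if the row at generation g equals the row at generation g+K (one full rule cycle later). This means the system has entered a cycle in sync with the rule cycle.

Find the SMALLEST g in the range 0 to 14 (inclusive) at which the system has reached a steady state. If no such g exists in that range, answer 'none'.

Answer: 5

Derivation:
Gen 0: 010101000
Gen 1 (rule 109): 011111011
Gen 2 (rule 18): 100000000
Gen 3 (rule 126): 110000000
Gen 4 (rule 109): 110111111
Gen 5 (rule 18): 000000000
Gen 6 (rule 126): 000000000
Gen 7 (rule 109): 111111111
Gen 8 (rule 18): 000000000
Gen 9 (rule 126): 000000000
Gen 10 (rule 109): 111111111
Gen 11 (rule 18): 000000000
Gen 12 (rule 126): 000000000
Gen 13 (rule 109): 111111111
Gen 14 (rule 18): 000000000
Gen 15 (rule 126): 000000000
Gen 16 (rule 109): 111111111
Gen 17 (rule 18): 000000000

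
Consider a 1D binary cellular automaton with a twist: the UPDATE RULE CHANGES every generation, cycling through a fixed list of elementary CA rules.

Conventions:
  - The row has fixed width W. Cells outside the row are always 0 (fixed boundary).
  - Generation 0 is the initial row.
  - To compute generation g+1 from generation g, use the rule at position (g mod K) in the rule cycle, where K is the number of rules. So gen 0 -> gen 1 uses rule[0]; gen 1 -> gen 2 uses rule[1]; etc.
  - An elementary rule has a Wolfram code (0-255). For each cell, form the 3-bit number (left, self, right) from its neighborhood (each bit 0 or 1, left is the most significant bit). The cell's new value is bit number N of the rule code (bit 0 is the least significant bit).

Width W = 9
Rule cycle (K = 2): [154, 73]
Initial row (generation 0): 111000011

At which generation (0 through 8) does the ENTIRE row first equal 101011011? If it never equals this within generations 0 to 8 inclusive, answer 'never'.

Answer: never

Derivation:
Gen 0: 111000011
Gen 1 (rule 154): 110100110
Gen 2 (rule 73): 110000110
Gen 3 (rule 154): 101001101
Gen 4 (rule 73): 000001100
Gen 5 (rule 154): 000011010
Gen 6 (rule 73): 111011000
Gen 7 (rule 154): 110010100
Gen 8 (rule 73): 110000001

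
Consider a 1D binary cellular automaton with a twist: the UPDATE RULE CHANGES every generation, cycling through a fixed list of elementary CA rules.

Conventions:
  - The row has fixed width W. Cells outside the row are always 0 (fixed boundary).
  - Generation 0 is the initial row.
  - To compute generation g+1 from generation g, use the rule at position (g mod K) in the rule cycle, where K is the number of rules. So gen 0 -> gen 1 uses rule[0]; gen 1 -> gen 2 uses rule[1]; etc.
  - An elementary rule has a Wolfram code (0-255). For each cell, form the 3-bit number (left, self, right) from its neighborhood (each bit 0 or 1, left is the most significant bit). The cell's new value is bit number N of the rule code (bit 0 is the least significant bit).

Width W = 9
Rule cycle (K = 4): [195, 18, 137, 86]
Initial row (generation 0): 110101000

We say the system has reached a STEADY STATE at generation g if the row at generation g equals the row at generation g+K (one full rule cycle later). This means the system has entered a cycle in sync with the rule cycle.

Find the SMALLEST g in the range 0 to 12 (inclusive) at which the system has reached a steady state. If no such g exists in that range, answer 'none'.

Gen 0: 110101000
Gen 1 (rule 195): 010000011
Gen 2 (rule 18): 101000100
Gen 3 (rule 137): 000010001
Gen 4 (rule 86): 000111011
Gen 5 (rule 195): 111011001
Gen 6 (rule 18): 000000110
Gen 7 (rule 137): 111110100
Gen 8 (rule 86): 000010110
Gen 9 (rule 195): 111100010
Gen 10 (rule 18): 000010101
Gen 11 (rule 137): 111000000
Gen 12 (rule 86): 001100000
Gen 13 (rule 195): 110101111
Gen 14 (rule 18): 000000000
Gen 15 (rule 137): 111111111
Gen 16 (rule 86): 000000001

Answer: none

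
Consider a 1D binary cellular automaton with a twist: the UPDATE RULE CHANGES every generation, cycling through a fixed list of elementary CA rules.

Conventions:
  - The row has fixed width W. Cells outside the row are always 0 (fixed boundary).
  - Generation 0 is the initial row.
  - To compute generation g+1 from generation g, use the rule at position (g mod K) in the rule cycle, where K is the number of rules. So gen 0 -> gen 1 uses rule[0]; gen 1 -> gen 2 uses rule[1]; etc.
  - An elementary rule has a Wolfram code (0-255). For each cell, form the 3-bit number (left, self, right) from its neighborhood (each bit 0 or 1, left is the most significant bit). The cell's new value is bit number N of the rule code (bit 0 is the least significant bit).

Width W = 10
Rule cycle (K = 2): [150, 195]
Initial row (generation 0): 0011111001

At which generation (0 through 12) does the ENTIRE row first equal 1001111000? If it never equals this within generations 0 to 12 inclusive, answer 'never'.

Answer: 7

Derivation:
Gen 0: 0011111001
Gen 1 (rule 150): 0101110111
Gen 2 (rule 195): 1000110011
Gen 3 (rule 150): 1101001100
Gen 4 (rule 195): 0100010101
Gen 5 (rule 150): 1110110101
Gen 6 (rule 195): 0110010000
Gen 7 (rule 150): 1001111000
Gen 8 (rule 195): 0010111011
Gen 9 (rule 150): 0110010000
Gen 10 (rule 195): 1010100111
Gen 11 (rule 150): 1010111010
Gen 12 (rule 195): 0000011000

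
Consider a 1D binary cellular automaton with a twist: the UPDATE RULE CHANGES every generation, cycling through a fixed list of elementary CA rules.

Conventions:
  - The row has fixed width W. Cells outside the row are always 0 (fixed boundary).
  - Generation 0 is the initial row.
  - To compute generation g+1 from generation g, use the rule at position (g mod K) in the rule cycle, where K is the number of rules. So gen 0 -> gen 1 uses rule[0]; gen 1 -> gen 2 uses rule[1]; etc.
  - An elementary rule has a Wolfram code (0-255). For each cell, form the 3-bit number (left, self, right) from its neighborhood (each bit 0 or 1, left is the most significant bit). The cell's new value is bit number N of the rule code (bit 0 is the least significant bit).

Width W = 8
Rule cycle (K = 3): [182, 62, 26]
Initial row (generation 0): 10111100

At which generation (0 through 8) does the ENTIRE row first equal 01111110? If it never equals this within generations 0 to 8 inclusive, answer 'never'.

Gen 0: 10111100
Gen 1 (rule 182): 11011010
Gen 2 (rule 62): 10110111
Gen 3 (rule 26): 00100100
Gen 4 (rule 182): 01111110
Gen 5 (rule 62): 11000001
Gen 6 (rule 26): 10100010
Gen 7 (rule 182): 11110111
Gen 8 (rule 62): 10001100

Answer: 4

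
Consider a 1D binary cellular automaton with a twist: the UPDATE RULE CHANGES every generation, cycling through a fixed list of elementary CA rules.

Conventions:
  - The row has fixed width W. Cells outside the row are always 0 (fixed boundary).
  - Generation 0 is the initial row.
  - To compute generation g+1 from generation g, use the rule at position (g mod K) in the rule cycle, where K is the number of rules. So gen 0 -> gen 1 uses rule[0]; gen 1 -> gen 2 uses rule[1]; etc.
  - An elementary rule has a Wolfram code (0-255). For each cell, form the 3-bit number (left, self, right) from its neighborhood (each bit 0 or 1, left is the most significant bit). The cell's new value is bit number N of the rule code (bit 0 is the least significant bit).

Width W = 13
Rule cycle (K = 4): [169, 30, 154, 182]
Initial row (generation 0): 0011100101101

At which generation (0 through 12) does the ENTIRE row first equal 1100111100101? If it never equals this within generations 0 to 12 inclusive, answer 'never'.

Gen 0: 0011100101101
Gen 1 (rule 169): 1011000011010
Gen 2 (rule 30): 1010100110011
Gen 3 (rule 154): 0000011101110
Gen 4 (rule 182): 0000101010101
Gen 5 (rule 169): 1110010101010
Gen 6 (rule 30): 1001110101011
Gen 7 (rule 154): 0111100000010
Gen 8 (rule 182): 1011010000111
Gen 9 (rule 169): 0110100110110
Gen 10 (rule 30): 1100111100101
Gen 11 (rule 154): 1011111011000
Gen 12 (rule 182): 1101110100100

Answer: 10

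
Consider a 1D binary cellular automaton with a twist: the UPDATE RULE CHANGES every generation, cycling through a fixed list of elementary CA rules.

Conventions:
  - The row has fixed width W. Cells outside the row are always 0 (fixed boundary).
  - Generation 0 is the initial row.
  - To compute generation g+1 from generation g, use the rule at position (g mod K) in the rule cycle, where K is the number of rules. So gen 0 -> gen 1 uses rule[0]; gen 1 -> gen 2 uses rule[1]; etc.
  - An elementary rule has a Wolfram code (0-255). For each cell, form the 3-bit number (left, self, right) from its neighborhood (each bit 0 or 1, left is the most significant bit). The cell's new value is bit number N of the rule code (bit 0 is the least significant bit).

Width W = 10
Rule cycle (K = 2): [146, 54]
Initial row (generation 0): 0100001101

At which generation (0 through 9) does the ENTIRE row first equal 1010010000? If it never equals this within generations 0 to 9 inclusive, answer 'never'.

Answer: 1

Derivation:
Gen 0: 0100001101
Gen 1 (rule 146): 1010010000
Gen 2 (rule 54): 1111111000
Gen 3 (rule 146): 0111110100
Gen 4 (rule 54): 1000001110
Gen 5 (rule 146): 0100010101
Gen 6 (rule 54): 1110111111
Gen 7 (rule 146): 0100011110
Gen 8 (rule 54): 1110100001
Gen 9 (rule 146): 0100010010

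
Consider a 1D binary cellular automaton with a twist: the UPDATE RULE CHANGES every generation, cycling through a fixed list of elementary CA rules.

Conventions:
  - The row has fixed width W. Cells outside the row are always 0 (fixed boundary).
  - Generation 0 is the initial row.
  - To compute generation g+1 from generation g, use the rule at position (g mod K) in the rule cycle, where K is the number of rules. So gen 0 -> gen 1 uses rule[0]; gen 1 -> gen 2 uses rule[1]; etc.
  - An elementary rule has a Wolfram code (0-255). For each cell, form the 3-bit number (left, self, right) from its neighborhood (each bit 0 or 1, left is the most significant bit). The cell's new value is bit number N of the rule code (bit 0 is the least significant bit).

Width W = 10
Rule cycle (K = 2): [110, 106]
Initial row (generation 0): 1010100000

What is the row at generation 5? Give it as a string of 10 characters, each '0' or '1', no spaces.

Gen 0: 1010100000
Gen 1 (rule 110): 1111100000
Gen 2 (rule 106): 1000100000
Gen 3 (rule 110): 1001100000
Gen 4 (rule 106): 0011100000
Gen 5 (rule 110): 0110100000

Answer: 0110100000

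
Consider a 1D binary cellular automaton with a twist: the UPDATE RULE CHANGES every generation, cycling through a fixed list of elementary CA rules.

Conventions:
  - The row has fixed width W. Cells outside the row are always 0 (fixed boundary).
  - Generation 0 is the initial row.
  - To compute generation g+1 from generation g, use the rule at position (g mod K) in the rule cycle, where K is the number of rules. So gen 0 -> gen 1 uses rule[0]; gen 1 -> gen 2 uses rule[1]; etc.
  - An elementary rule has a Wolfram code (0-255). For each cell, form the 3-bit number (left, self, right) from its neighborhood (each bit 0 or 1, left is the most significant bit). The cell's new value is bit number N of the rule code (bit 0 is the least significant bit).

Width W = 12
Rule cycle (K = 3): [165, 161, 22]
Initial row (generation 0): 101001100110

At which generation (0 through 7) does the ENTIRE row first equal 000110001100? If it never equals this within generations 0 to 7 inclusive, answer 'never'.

Answer: never

Derivation:
Gen 0: 101001100110
Gen 1 (rule 165): 111000000000
Gen 2 (rule 161): 010011111111
Gen 3 (rule 22): 111100000000
Gen 4 (rule 165): 011001111111
Gen 5 (rule 161): 000000111110
Gen 6 (rule 22): 000001000001
Gen 7 (rule 165): 111101011101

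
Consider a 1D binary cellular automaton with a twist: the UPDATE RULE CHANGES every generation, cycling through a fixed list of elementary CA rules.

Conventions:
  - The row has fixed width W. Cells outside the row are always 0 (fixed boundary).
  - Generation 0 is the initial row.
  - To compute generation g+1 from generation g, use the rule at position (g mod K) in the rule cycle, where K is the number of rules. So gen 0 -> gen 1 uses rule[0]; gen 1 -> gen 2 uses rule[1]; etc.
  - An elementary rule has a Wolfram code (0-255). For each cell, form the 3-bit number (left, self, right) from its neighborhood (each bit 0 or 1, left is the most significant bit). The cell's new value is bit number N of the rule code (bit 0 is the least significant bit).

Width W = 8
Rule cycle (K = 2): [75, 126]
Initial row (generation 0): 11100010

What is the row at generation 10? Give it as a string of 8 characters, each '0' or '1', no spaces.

Gen 0: 11100010
Gen 1 (rule 75): 10101100
Gen 2 (rule 126): 11111110
Gen 3 (rule 75): 10000010
Gen 4 (rule 126): 11000111
Gen 5 (rule 75): 11011101
Gen 6 (rule 126): 11110111
Gen 7 (rule 75): 10010101
Gen 8 (rule 126): 11111111
Gen 9 (rule 75): 10000001
Gen 10 (rule 126): 11000011

Answer: 11000011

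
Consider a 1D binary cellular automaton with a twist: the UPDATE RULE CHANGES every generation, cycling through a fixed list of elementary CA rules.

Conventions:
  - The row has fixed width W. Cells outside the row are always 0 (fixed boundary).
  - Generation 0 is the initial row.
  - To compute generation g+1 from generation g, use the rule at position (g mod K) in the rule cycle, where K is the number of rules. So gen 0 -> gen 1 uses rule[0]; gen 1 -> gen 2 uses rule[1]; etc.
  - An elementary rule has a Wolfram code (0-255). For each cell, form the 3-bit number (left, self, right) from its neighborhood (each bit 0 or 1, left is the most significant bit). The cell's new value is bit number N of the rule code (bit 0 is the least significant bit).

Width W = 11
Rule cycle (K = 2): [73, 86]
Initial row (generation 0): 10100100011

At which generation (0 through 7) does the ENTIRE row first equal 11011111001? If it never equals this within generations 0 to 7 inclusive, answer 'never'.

Gen 0: 10100100011
Gen 1 (rule 73): 00000001011
Gen 2 (rule 86): 00000011001
Gen 3 (rule 73): 11111011000
Gen 4 (rule 86): 00001001100
Gen 5 (rule 73): 11100001101
Gen 6 (rule 86): 00110010101
Gen 7 (rule 73): 10110000000

Answer: never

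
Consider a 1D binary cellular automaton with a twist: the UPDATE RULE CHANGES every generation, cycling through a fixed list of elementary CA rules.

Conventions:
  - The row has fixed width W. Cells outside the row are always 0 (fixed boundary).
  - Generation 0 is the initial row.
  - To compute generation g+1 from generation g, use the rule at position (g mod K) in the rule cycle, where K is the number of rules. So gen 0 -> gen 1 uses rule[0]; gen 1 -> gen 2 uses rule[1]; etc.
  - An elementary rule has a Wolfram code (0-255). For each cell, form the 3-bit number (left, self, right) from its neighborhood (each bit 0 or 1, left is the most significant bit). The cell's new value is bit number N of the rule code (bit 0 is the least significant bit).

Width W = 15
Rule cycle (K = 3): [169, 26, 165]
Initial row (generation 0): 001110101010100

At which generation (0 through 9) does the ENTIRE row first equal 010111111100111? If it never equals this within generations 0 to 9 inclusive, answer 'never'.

Answer: 4

Derivation:
Gen 0: 001110101010100
Gen 1 (rule 169): 101101010101001
Gen 2 (rule 26): 001000000000110
Gen 3 (rule 165): 101011111110000
Gen 4 (rule 169): 010111111100111
Gen 5 (rule 26): 100100000011100
Gen 6 (rule 165): 100101111001001
Gen 7 (rule 169): 000011110000000
Gen 8 (rule 26): 000110001000000
Gen 9 (rule 165): 110000101011111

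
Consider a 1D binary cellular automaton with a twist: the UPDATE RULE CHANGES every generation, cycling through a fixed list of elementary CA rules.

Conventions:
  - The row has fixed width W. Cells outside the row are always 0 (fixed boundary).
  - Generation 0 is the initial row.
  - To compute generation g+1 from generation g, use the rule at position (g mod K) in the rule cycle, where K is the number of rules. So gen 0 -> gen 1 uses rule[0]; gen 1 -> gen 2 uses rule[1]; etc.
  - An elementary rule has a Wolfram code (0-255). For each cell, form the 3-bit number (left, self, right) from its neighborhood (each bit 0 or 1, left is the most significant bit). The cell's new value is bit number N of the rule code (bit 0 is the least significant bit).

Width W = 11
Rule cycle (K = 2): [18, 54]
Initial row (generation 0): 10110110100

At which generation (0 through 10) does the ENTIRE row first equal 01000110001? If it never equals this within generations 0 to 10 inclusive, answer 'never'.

Answer: never

Derivation:
Gen 0: 10110110100
Gen 1 (rule 18): 00000000010
Gen 2 (rule 54): 00000000111
Gen 3 (rule 18): 00000001000
Gen 4 (rule 54): 00000011100
Gen 5 (rule 18): 00000100010
Gen 6 (rule 54): 00001110111
Gen 7 (rule 18): 00010000000
Gen 8 (rule 54): 00111000000
Gen 9 (rule 18): 01000100000
Gen 10 (rule 54): 11101110000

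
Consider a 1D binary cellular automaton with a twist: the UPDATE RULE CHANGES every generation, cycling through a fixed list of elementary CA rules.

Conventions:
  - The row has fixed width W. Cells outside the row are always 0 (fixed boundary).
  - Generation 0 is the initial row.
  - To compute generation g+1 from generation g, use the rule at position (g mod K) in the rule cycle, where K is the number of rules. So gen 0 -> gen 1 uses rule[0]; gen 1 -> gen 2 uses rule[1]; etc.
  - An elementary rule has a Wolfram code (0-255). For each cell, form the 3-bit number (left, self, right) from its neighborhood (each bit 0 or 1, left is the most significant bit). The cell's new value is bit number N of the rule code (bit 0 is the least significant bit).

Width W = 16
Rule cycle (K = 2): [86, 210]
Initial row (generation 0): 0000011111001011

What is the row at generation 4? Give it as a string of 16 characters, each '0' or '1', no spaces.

Gen 0: 0000011111001011
Gen 1 (rule 86): 0000100001111001
Gen 2 (rule 210): 0001010010111110
Gen 3 (rule 86): 0011011110000011
Gen 4 (rule 210): 0101001111000101

Answer: 0101001111000101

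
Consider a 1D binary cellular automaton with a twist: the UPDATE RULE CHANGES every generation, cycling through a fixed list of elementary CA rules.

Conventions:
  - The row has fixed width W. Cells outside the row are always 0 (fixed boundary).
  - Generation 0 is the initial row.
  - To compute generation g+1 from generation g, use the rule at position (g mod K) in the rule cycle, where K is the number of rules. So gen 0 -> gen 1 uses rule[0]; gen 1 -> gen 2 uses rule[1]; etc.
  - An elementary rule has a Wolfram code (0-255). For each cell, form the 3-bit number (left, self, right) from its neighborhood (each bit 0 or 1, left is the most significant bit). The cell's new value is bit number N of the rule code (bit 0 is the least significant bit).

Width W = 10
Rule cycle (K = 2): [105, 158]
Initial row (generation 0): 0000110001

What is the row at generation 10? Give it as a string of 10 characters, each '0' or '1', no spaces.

Answer: 1110101101

Derivation:
Gen 0: 0000110001
Gen 1 (rule 105): 1110110100
Gen 2 (rule 158): 1100100110
Gen 3 (rule 105): 1100000110
Gen 4 (rule 158): 1010001101
Gen 5 (rule 105): 0100101110
Gen 6 (rule 158): 1111101101
Gen 7 (rule 105): 1000111110
Gen 8 (rule 158): 1101111101
Gen 9 (rule 105): 1111000110
Gen 10 (rule 158): 1110101101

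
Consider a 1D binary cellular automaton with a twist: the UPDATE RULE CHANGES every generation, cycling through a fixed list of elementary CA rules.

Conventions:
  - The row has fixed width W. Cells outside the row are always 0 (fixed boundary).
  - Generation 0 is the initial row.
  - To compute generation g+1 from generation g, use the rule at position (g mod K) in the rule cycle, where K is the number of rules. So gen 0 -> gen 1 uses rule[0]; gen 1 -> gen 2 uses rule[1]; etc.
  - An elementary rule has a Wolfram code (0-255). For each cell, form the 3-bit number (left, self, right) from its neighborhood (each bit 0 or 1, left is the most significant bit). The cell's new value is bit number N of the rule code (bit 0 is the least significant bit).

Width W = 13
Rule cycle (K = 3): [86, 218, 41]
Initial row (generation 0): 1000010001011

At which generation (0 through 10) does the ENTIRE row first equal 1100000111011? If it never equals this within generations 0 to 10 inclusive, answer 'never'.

Gen 0: 1000010001011
Gen 1 (rule 86): 1100111011001
Gen 2 (rule 218): 1111111011110
Gen 3 (rule 41): 1000000110000
Gen 4 (rule 86): 1100001011000
Gen 5 (rule 218): 1110010011100
Gen 6 (rule 41): 1000000010001
Gen 7 (rule 86): 1100000111011
Gen 8 (rule 218): 1110001111011
Gen 9 (rule 41): 1000101000110
Gen 10 (rule 86): 1101101101011

Answer: 7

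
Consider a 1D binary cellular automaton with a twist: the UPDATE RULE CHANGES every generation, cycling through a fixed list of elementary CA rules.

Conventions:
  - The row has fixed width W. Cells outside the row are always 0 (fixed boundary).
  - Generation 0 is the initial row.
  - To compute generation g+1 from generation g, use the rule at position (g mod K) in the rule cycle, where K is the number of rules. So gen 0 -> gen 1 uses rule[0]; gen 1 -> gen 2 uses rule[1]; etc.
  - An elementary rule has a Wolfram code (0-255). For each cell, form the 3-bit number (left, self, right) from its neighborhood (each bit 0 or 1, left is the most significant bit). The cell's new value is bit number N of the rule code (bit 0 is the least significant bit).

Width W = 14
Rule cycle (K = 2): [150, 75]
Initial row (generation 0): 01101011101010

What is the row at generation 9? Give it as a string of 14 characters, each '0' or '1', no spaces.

Gen 0: 01101011101010
Gen 1 (rule 150): 10001001001011
Gen 2 (rule 75): 00110010010011
Gen 3 (rule 150): 01001111111100
Gen 4 (rule 75): 10011000000101
Gen 5 (rule 150): 11100100001101
Gen 6 (rule 75): 10101001111100
Gen 7 (rule 150): 10101110111010
Gen 8 (rule 75): 00001010101000
Gen 9 (rule 150): 00011010101100

Answer: 00011010101100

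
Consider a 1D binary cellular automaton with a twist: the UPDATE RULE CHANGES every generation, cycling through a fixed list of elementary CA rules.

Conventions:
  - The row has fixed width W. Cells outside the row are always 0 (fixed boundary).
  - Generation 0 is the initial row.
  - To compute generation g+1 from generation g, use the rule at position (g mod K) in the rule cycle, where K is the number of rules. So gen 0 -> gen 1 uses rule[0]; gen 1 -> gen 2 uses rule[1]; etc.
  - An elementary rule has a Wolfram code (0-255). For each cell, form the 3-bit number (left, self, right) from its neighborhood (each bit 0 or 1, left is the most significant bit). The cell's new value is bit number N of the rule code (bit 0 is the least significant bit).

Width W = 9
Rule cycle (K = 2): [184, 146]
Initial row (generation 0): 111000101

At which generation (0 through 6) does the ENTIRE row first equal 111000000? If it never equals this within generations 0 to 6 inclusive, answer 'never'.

Gen 0: 111000101
Gen 1 (rule 184): 110100010
Gen 2 (rule 146): 000010101
Gen 3 (rule 184): 000001010
Gen 4 (rule 146): 000010001
Gen 5 (rule 184): 000001000
Gen 6 (rule 146): 000010100

Answer: never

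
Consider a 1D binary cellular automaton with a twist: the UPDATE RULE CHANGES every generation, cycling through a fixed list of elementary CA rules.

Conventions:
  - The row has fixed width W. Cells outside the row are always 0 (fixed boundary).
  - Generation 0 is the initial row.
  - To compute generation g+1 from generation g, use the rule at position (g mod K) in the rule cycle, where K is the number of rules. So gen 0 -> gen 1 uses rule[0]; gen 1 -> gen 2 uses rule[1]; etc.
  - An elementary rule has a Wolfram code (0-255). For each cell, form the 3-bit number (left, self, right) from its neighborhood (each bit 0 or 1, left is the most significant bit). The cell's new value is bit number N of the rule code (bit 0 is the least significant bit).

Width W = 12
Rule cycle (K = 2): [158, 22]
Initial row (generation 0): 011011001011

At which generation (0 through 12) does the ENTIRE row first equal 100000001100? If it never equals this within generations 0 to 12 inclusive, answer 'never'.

Gen 0: 011011001011
Gen 1 (rule 158): 110010111010
Gen 2 (rule 22): 001110000011
Gen 3 (rule 158): 011101000110
Gen 4 (rule 22): 100001101001
Gen 5 (rule 158): 110011001111
Gen 6 (rule 22): 001100110000
Gen 7 (rule 158): 011011101000
Gen 8 (rule 22): 100000001100
Gen 9 (rule 158): 110000011010
Gen 10 (rule 22): 001000100011
Gen 11 (rule 158): 011101110110
Gen 12 (rule 22): 100000000001

Answer: 8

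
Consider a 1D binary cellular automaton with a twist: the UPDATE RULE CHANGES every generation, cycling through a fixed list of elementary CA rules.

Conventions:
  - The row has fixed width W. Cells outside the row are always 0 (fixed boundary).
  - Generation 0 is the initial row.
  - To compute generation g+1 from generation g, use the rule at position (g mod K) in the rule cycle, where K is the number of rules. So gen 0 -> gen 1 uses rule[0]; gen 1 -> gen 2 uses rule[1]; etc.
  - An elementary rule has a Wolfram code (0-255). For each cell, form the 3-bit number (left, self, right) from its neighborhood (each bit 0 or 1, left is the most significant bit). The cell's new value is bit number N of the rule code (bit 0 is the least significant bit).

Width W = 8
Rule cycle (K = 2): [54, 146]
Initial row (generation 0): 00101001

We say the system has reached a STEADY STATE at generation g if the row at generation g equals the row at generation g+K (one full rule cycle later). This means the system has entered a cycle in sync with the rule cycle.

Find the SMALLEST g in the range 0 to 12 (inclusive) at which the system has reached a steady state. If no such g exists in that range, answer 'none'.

Answer: 8

Derivation:
Gen 0: 00101001
Gen 1 (rule 54): 01111111
Gen 2 (rule 146): 10111110
Gen 3 (rule 54): 11000001
Gen 4 (rule 146): 00100010
Gen 5 (rule 54): 01110111
Gen 6 (rule 146): 10100010
Gen 7 (rule 54): 11110111
Gen 8 (rule 146): 01100010
Gen 9 (rule 54): 10010111
Gen 10 (rule 146): 01100010
Gen 11 (rule 54): 10010111
Gen 12 (rule 146): 01100010
Gen 13 (rule 54): 10010111
Gen 14 (rule 146): 01100010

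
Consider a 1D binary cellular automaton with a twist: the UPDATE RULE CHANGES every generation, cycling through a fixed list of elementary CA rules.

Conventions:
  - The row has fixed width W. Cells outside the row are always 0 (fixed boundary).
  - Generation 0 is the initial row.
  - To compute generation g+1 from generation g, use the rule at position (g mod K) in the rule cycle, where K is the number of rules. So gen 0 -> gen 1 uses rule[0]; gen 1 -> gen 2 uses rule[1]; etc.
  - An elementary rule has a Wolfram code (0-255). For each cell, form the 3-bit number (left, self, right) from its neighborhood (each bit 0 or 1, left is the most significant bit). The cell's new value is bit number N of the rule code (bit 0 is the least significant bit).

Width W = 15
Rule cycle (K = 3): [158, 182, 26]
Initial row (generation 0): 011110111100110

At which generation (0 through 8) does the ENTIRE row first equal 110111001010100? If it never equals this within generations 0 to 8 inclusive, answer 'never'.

Answer: never

Derivation:
Gen 0: 011110111100110
Gen 1 (rule 158): 111100111011101
Gen 2 (rule 182): 011011010101011
Gen 3 (rule 26): 110010000000010
Gen 4 (rule 158): 101111000000111
Gen 5 (rule 182): 110110100001010
Gen 6 (rule 26): 100100010010001
Gen 7 (rule 158): 111110111111011
Gen 8 (rule 182): 011101011110100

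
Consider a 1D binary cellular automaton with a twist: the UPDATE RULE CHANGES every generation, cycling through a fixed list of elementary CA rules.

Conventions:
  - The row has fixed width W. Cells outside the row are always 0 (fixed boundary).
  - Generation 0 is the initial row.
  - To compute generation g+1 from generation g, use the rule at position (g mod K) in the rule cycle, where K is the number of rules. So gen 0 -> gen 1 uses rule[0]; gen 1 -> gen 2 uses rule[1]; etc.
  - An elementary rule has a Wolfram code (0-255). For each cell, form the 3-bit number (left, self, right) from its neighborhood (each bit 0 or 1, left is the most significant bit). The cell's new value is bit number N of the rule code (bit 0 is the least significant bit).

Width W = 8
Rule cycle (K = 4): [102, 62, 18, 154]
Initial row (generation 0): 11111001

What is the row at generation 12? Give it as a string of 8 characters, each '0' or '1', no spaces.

Answer: 00000101

Derivation:
Gen 0: 11111001
Gen 1 (rule 102): 00001011
Gen 2 (rule 62): 00011110
Gen 3 (rule 18): 00100001
Gen 4 (rule 154): 01010010
Gen 5 (rule 102): 11110110
Gen 6 (rule 62): 10001101
Gen 7 (rule 18): 01010000
Gen 8 (rule 154): 10001000
Gen 9 (rule 102): 10011000
Gen 10 (rule 62): 11110100
Gen 11 (rule 18): 00000010
Gen 12 (rule 154): 00000101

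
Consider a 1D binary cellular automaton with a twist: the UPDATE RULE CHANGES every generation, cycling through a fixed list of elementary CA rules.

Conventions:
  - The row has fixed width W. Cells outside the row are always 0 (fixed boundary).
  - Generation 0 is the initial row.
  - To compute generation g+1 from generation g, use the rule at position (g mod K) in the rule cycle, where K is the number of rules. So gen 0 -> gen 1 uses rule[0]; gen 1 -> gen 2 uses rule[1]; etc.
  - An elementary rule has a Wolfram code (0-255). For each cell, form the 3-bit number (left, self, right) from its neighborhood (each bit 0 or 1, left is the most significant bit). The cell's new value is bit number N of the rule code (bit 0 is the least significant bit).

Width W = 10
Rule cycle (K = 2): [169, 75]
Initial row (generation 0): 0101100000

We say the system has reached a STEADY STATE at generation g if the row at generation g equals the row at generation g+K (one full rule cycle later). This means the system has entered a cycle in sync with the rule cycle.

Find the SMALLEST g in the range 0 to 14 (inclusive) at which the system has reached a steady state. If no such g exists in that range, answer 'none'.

Answer: none

Derivation:
Gen 0: 0101100000
Gen 1 (rule 169): 0011001111
Gen 2 (rule 75): 1111011001
Gen 3 (rule 169): 1110110000
Gen 4 (rule 75): 1010110111
Gen 5 (rule 169): 0101101110
Gen 6 (rule 75): 1001101010
Gen 7 (rule 169): 0001010100
Gen 8 (rule 75): 1110000001
Gen 9 (rule 169): 1100111100
Gen 10 (rule 75): 1101100101
Gen 11 (rule 169): 1011000010
Gen 12 (rule 75): 0011011100
Gen 13 (rule 169): 1010111001
Gen 14 (rule 75): 0000101010
Gen 15 (rule 169): 1110010100
Gen 16 (rule 75): 1010100001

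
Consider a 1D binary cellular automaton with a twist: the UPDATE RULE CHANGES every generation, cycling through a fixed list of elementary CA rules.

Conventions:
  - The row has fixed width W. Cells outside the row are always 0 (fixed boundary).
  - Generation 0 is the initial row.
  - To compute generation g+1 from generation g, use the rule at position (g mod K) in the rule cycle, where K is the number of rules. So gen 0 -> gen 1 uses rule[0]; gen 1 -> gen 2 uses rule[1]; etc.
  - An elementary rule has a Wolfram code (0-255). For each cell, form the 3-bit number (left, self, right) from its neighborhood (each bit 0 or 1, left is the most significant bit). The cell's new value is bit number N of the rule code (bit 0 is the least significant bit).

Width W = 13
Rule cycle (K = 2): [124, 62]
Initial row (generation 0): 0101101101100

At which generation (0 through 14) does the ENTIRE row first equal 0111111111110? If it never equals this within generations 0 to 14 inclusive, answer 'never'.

Gen 0: 0101101101100
Gen 1 (rule 124): 0111111111110
Gen 2 (rule 62): 1100000000001
Gen 3 (rule 124): 1110000000001
Gen 4 (rule 62): 1001000000011
Gen 5 (rule 124): 1101100000011
Gen 6 (rule 62): 1011010000110
Gen 7 (rule 124): 1111111000111
Gen 8 (rule 62): 1000000101100
Gen 9 (rule 124): 1100000111110
Gen 10 (rule 62): 1010001100001
Gen 11 (rule 124): 1111001110001
Gen 12 (rule 62): 1000111001011
Gen 13 (rule 124): 1100101101111
Gen 14 (rule 62): 1011111011000

Answer: 1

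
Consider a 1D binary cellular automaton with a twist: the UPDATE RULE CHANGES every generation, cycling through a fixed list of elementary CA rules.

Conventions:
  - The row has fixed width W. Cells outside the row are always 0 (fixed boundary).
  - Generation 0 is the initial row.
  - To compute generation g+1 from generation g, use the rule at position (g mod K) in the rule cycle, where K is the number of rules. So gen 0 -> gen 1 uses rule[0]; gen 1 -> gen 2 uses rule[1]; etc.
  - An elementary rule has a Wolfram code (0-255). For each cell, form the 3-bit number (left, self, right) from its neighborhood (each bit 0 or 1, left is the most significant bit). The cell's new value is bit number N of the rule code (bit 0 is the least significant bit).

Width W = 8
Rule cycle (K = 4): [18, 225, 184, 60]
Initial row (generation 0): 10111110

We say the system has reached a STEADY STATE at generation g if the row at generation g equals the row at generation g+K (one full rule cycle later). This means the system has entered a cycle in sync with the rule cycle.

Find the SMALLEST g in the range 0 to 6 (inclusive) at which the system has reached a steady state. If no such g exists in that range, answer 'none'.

Answer: none

Derivation:
Gen 0: 10111110
Gen 1 (rule 18): 00000001
Gen 2 (rule 225): 11111100
Gen 3 (rule 184): 11111010
Gen 4 (rule 60): 10000111
Gen 5 (rule 18): 01001000
Gen 6 (rule 225): 00000011
Gen 7 (rule 184): 00000010
Gen 8 (rule 60): 00000011
Gen 9 (rule 18): 00000100
Gen 10 (rule 225): 11110001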